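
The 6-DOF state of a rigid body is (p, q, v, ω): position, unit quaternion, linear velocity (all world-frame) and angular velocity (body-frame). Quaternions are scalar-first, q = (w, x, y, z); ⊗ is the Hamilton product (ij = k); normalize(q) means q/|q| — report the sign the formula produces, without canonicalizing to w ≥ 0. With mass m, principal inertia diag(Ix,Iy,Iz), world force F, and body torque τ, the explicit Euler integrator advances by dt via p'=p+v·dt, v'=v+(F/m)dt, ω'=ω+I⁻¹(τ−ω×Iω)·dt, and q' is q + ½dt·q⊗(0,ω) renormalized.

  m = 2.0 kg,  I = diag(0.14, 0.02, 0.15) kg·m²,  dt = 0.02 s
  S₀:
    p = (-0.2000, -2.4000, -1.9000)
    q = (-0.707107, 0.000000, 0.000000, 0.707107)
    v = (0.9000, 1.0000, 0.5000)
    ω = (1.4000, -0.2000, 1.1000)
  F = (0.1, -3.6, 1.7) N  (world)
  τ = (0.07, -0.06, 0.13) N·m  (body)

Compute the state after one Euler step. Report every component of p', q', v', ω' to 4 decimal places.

gyro term ω×Iω = (-0.0286, -0.0154, 0.0336)
angular accel α = (0.7043, -2.2300, 0.6427)
ω' = ω + α·dt = (1.4141, -0.2446, 1.1129)
q⊗(0,ω) = (-0.7778177, -0.8485284, 1.1313712, -0.7778177)
q + ½dt·q⊗(0,ω), renormalized = (-0.7148, -0.0085, 0.0113, 0.6992)
linear accel F/m = (0.0500, -1.8000, 0.8500)
p' = p + v·dt = (-0.1820, -2.3800, -1.8900)
v + (F/m)dt = (0.9010, 0.9640, 0.5170)

p' = (-0.1820, -2.3800, -1.8900)
q' = (-0.7148, -0.0085, 0.0113, 0.6992)
v' = (0.9010, 0.9640, 0.5170)
ω' = (1.4141, -0.2446, 1.1129)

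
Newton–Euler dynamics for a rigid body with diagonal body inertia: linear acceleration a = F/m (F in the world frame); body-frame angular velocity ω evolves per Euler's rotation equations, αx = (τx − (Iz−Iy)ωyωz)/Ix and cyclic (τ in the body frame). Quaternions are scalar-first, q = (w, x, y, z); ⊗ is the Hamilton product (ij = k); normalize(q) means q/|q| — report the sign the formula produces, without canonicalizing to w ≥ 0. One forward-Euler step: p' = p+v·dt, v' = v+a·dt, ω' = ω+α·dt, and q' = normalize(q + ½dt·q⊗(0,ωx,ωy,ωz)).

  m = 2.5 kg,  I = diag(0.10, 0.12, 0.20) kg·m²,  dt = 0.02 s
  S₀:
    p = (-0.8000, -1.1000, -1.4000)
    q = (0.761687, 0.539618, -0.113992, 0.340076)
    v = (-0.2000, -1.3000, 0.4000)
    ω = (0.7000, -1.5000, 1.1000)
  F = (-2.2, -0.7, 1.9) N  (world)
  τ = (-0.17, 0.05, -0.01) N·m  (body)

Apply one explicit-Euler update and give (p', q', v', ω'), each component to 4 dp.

p' = (-0.8040, -1.1260, -1.3920)
q' = (0.7523, 0.5487, -0.1289, 0.3411)
v' = (-0.2176, -1.3056, 0.4152)
ω' = (0.6924, -1.4788, 1.1011)

gyro term ω×Iω = (-0.1320, -0.0770, -0.0210)
angular accel α = (-0.3800, 1.0583, 0.0550)
ω + α·dt = (0.6924, -1.4788, 1.1011)
q⊗(0,ω) = (-0.9228042, 0.9179037, -1.4980571, 0.1082231)
updated quaternion q' = (0.7523, 0.5487, -0.1289, 0.3411)
linear accel F/m = (-0.8800, -0.2800, 0.7600)
p + v·dt = (-0.8040, -1.1260, -1.3920)
new velocity v' = (-0.2176, -1.3056, 0.4152)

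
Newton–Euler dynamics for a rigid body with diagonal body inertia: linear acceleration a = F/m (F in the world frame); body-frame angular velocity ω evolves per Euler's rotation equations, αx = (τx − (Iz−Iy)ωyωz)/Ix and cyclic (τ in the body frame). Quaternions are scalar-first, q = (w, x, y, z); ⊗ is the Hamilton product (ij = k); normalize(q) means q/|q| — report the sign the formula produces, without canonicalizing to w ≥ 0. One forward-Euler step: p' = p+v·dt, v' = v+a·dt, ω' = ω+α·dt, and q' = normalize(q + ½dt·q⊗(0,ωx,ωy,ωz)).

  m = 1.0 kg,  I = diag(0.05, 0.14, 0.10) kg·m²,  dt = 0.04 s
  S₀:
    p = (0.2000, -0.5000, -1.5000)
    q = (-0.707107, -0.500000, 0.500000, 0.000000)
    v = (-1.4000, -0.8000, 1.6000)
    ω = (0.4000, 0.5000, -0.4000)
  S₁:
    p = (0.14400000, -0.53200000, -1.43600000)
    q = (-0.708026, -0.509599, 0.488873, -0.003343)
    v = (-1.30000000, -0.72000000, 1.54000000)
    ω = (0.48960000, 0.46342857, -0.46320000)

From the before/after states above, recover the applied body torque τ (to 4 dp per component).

τ = (0.1200, -0.1200, -0.1400)

ω₁ − ω₀ = (0.08960000, -0.03657143, -0.06320000)
applied torque τ = (0.1200, -0.1200, -0.1400)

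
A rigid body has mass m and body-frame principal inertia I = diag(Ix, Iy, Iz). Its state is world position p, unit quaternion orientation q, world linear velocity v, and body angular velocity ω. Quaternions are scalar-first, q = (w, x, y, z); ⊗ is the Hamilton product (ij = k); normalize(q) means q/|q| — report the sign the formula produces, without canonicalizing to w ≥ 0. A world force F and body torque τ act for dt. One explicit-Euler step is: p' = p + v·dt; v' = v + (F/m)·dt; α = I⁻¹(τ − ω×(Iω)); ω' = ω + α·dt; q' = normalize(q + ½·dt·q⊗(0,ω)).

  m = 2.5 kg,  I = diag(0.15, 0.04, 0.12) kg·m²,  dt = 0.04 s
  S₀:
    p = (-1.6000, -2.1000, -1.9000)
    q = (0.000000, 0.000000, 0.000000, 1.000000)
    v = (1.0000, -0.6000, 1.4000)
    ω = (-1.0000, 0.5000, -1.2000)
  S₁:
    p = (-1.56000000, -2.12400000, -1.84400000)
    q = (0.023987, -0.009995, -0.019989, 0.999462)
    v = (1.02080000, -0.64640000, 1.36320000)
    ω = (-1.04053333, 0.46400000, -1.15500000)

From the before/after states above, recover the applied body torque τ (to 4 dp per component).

rate change Δω = (-0.04053333, -0.03600000, 0.04500000)
precession coupling = (-0.0480, 0.0360, 0.0550)
applied torque τ = (-0.2000, 0.0000, 0.1900)

τ = (-0.2000, 0.0000, 0.1900)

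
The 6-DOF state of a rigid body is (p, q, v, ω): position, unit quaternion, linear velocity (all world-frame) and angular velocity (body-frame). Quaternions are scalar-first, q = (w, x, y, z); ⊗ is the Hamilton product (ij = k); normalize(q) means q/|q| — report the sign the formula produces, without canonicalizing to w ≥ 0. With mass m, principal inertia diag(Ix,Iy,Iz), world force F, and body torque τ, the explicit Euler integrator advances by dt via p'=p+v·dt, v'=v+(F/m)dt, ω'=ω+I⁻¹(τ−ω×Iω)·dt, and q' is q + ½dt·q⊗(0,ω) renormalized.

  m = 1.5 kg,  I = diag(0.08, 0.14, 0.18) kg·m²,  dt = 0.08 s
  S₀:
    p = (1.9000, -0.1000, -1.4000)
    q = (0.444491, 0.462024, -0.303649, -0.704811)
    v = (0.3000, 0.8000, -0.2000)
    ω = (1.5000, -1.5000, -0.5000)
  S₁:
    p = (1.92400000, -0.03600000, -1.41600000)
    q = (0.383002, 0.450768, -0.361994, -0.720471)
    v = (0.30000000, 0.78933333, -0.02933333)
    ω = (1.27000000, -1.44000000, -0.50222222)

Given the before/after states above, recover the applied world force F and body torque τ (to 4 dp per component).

F = (0.0000, -0.2000, 3.2000)
τ = (-0.2000, 0.1800, -0.1400)

v₁ − v₀ = (0.00000000, -0.01066667, 0.17066667)
applied force F = (0.0000, -0.2000, 3.2000)
ω₁ − ω₀ = (-0.23000000, 0.06000000, -0.00222222)
ω₀×(Iω₀) = (0.0300, 0.0750, -0.1350)
τ = I·(Δω/dt) + ω₀×(Iω₀) = (-0.2000, 0.1800, -0.1400)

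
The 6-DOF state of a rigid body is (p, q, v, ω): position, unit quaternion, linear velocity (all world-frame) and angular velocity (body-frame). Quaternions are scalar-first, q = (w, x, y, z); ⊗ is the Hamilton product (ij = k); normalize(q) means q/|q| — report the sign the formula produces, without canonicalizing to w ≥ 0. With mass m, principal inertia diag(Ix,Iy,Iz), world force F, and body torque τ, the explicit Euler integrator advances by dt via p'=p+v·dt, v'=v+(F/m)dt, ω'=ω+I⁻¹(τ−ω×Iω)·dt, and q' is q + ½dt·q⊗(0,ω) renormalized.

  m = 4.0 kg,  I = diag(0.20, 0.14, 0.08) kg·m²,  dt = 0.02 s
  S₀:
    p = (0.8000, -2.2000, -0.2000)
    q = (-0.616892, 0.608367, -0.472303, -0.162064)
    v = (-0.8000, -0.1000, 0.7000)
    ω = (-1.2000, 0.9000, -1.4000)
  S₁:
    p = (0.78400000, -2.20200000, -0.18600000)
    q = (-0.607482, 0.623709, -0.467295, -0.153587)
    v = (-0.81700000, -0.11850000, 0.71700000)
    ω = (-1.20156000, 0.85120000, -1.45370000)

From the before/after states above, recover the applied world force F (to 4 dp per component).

Δv = v₁−v₀ = (-0.01700000, -0.01850000, 0.01700000)
F = m·Δv/dt = (-3.4000, -3.7000, 3.4000)

F = (-3.4000, -3.7000, 3.4000)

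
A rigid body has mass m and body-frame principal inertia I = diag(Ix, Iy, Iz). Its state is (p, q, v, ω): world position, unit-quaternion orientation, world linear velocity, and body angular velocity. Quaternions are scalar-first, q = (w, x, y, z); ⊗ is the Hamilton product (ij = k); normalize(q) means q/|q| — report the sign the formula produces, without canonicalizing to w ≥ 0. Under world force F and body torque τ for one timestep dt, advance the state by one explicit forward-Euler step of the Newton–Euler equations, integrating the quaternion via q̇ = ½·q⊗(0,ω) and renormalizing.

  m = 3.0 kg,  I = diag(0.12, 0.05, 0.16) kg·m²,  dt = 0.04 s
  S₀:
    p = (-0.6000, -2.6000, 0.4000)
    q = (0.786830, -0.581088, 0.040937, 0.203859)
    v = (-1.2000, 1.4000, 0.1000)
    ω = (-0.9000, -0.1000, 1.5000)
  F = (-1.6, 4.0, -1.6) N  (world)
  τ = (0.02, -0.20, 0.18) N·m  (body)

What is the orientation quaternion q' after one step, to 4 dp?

q⊗(0,ω) = (-0.8246740, -0.6263556, 0.6094759, 1.2751971)
q' = normalize(q + ½dt·q⊗(0,ω)) = (0.7699, -0.5933, 0.0531, 0.2292)

q' = (0.7699, -0.5933, 0.0531, 0.2292)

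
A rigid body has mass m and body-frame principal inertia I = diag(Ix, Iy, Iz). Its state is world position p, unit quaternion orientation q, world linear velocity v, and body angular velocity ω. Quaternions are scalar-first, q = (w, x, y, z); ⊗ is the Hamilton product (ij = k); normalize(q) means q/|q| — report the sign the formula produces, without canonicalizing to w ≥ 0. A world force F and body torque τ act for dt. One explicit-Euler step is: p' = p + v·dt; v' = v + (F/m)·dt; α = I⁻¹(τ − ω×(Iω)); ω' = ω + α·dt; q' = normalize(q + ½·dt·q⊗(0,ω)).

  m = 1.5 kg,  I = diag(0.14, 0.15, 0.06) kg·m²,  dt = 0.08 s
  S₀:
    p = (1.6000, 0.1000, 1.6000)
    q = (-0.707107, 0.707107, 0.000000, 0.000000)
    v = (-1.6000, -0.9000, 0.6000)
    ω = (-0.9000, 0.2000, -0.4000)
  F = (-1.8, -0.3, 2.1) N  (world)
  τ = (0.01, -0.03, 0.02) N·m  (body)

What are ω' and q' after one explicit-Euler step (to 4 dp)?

precession coupling ω×(Iω) = (0.0072, 0.0288, -0.0018)
(τ − ω×Iω)/I = (0.0200, -0.3920, 0.3633)
ω' = ω + α·dt = (-0.8984, 0.1686, -0.3709)
2q̇ = q⊗(0,ω) = (0.6363963, 0.6363963, 0.1414214, 0.4242642)
q' = normalize(q + ½dt·q⊗(0,ω)) = (-0.6811, 0.7320, 0.0057, 0.0170)

ω' = (-0.8984, 0.1686, -0.3709)
q' = (-0.6811, 0.7320, 0.0057, 0.0170)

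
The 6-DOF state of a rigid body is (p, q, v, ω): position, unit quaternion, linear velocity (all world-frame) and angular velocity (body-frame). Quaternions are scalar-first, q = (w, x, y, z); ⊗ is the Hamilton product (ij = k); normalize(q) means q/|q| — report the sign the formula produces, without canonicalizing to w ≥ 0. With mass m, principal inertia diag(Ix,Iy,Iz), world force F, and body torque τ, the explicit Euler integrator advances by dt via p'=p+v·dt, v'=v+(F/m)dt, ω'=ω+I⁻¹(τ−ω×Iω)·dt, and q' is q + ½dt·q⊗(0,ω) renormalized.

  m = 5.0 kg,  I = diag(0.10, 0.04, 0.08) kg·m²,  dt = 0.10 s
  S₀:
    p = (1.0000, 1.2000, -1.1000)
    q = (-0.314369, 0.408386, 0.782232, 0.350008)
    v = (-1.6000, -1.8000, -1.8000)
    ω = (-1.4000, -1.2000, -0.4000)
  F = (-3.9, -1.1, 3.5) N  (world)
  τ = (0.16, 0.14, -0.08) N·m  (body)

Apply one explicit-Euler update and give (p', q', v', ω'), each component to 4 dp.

p + v·dt = (0.8400, 1.0200, -1.2800)
v' = v + a·dt = (-1.6780, -1.8220, -1.7300)
(τ − ω×Iω)/I = (1.4080, 3.2200, 0.2600)
ω' = ω + α·dt = (-1.2592, -0.8780, -0.3740)
Hamilton product q⊗(0,ω) = (1.6504220, 0.5472334, 0.0505860, 0.7308092)
updated quaternion q' = (-0.2308, 0.4338, 0.7813, 0.3848)

p' = (0.8400, 1.0200, -1.2800)
q' = (-0.2308, 0.4338, 0.7813, 0.3848)
v' = (-1.6780, -1.8220, -1.7300)
ω' = (-1.2592, -0.8780, -0.3740)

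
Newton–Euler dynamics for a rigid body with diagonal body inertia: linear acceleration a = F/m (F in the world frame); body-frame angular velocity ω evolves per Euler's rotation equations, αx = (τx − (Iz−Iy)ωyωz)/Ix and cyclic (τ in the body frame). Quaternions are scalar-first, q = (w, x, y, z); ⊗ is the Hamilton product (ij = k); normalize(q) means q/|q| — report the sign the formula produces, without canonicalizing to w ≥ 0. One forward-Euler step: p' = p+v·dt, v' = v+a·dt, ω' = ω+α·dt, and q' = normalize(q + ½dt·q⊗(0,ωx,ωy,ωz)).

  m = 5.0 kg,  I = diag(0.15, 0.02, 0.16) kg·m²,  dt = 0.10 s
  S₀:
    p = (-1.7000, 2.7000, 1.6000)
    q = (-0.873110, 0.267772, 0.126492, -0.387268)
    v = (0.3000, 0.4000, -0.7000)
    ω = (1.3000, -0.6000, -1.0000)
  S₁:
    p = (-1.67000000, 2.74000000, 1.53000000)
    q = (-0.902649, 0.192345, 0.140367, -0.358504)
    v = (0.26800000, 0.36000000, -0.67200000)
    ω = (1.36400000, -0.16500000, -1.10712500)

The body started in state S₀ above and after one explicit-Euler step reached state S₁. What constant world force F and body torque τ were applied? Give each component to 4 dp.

rate change Δω = (0.06400000, 0.43500000, -0.10712500)
gyro term ω₀×Iω₀ = (0.0840, 0.0130, 0.1014)
applied torque τ = (0.1800, 0.1000, -0.0700)
v₁ − v₀ = (-0.03200000, -0.04000000, 0.02800000)
m·(v₁−v₀)/dt = (-1.6000, -2.0000, 1.4000)

F = (-1.6000, -2.0000, 1.4000)
τ = (0.1800, 0.1000, -0.0700)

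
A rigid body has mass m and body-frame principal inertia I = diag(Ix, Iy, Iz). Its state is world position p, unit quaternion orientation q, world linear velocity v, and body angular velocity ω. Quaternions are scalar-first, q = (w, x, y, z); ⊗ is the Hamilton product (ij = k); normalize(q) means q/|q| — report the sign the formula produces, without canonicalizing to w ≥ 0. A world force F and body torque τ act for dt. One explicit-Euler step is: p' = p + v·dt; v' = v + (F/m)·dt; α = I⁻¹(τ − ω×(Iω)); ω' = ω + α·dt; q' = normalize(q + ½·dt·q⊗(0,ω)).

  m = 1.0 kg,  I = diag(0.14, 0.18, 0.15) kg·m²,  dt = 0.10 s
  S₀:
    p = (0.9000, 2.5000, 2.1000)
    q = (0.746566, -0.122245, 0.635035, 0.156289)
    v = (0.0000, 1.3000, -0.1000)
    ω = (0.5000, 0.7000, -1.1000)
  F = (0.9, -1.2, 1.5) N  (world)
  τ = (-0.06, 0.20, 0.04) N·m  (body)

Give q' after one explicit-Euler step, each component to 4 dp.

q⊗(0,ω) = (-0.2114841, -0.4346578, 0.4662712, -1.2243116)
q + ½dt·q⊗(0,ω), renormalized = (0.7342, -0.1436, 0.6567, 0.0948)

q' = (0.7342, -0.1436, 0.6567, 0.0948)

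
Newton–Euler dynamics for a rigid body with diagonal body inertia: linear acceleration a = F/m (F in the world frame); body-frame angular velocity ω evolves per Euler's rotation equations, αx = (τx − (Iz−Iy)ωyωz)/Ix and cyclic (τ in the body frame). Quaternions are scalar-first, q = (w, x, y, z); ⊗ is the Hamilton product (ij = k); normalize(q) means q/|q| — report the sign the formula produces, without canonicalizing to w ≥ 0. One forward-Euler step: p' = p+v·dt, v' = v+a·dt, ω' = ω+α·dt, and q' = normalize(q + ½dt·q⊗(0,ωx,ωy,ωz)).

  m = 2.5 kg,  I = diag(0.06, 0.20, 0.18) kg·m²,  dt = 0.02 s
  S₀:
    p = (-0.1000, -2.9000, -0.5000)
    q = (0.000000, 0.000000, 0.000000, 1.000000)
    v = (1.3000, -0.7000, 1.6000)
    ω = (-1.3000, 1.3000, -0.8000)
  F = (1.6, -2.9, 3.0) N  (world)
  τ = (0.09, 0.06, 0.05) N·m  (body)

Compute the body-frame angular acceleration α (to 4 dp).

ω×(Iω) gyroscopic = (0.0208, -0.1248, -0.2366)
angular accel α = (1.1533, 0.9240, 1.5922)

α = (1.1533, 0.9240, 1.5922)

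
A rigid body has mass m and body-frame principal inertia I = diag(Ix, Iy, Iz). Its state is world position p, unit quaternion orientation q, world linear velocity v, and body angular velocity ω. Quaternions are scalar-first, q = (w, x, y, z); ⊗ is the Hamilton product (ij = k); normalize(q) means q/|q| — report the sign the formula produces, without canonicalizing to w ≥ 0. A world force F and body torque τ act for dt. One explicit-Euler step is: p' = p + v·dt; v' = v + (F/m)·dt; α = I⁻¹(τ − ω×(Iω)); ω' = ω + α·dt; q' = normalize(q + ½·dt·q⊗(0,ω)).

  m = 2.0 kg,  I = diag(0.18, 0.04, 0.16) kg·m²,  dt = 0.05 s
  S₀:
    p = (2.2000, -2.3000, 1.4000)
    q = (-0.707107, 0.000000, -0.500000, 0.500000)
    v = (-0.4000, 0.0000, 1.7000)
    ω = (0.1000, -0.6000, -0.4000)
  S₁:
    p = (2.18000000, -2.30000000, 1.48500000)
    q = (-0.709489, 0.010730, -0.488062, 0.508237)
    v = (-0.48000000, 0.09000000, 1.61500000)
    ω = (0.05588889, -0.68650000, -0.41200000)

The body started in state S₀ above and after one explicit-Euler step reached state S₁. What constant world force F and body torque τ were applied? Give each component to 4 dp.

F = (-3.2000, 3.6000, -3.4000)
τ = (-0.1300, -0.0700, -0.0300)

v₁ − v₀ = (-0.08000000, 0.09000000, -0.08500000)
applied force F = (-3.2000, 3.6000, -3.4000)
rate change Δω = (-0.04411111, -0.08650000, -0.01200000)
ω₀×(Iω₀) = (0.0288, -0.0008, 0.0084)
τ = I·(Δω/dt) + ω₀×(Iω₀) = (-0.1300, -0.0700, -0.0300)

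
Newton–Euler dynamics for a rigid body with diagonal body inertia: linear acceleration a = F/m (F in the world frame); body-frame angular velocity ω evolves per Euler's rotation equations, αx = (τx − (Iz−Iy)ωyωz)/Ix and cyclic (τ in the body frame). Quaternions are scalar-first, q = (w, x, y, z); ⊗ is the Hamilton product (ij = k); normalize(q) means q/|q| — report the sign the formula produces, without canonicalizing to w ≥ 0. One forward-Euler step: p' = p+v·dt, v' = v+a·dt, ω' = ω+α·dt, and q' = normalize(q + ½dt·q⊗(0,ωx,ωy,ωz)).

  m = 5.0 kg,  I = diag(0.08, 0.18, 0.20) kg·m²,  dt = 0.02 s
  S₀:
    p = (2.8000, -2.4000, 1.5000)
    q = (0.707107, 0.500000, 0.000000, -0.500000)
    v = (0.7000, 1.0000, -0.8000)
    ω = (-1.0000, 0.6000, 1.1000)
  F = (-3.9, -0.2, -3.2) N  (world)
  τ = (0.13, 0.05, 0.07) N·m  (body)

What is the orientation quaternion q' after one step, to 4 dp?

q' = (0.7175, 0.4959, 0.0037, -0.4892)

q⊗(0,ω) = (1.0500000, -0.4071070, 0.3742642, 1.0778177)
q + ½dt·q⊗(0,ω), renormalized = (0.7175, 0.4959, 0.0037, -0.4892)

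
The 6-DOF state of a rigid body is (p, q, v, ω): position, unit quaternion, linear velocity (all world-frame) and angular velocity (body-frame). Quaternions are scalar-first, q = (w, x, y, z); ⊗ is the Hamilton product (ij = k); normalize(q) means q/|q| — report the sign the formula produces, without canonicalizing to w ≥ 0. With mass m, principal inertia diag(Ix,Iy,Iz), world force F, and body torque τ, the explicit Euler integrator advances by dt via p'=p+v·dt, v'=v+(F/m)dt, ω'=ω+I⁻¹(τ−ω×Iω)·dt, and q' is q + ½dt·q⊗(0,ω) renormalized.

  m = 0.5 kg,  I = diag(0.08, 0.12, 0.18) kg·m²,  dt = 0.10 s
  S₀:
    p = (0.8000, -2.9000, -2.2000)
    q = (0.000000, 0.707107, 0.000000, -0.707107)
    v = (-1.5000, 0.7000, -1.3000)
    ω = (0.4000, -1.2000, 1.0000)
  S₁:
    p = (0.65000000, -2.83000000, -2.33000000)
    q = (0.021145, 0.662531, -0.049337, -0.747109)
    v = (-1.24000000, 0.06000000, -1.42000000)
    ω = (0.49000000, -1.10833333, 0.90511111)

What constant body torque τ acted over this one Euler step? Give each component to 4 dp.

rate change Δω = (0.09000000, 0.09166667, -0.09488889)
ω₀×(Iω₀) = (-0.0720, -0.0400, -0.0192)
applied torque τ = (0.0000, 0.0700, -0.1900)

τ = (0.0000, 0.0700, -0.1900)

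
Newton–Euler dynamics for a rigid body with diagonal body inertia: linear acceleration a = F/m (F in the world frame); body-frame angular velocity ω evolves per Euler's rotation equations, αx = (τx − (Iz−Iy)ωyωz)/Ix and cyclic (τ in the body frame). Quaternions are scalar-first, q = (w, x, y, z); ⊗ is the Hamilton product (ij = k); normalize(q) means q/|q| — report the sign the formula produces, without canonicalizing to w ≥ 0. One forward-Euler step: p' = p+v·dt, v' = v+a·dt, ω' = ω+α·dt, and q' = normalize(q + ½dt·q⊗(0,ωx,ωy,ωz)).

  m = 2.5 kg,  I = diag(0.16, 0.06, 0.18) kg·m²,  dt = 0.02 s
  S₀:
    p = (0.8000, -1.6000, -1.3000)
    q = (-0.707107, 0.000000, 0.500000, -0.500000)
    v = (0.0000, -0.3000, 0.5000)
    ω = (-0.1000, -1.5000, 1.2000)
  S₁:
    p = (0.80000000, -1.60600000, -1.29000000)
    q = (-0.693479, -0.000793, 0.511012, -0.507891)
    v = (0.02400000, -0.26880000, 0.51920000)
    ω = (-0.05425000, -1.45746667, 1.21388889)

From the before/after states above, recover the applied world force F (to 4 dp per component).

F = (3.0000, 3.9000, 2.4000)

v₁ − v₀ = (0.02400000, 0.03120000, 0.01920000)
F = m·Δv/dt = (3.0000, 3.9000, 2.4000)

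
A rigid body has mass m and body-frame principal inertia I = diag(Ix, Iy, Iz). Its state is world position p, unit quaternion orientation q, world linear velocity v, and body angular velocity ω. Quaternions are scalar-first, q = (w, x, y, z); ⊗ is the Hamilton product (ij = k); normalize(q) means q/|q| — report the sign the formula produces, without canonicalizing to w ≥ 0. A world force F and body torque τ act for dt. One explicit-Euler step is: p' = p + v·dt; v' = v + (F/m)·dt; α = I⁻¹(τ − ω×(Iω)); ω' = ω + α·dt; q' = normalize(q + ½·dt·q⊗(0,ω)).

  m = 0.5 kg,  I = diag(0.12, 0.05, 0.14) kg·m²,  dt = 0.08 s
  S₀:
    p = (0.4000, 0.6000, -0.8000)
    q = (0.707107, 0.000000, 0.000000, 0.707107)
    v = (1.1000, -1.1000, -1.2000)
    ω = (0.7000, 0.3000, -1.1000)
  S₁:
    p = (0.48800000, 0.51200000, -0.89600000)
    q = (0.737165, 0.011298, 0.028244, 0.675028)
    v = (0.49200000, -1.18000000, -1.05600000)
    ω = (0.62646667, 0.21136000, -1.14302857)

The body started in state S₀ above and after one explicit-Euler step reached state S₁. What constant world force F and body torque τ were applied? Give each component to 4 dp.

v₁ − v₀ = (-0.60800000, -0.08000000, 0.14400000)
F = m·Δv/dt = (-3.8000, -0.5000, 0.9000)
ω₁ − ω₀ = (-0.07353333, -0.08864000, -0.04302857)
precession coupling = (-0.0297, 0.0154, -0.0147)
τ = I·(Δω/dt) + ω₀×(Iω₀) = (-0.1400, -0.0400, -0.0900)

F = (-3.8000, -0.5000, 0.9000)
τ = (-0.1400, -0.0400, -0.0900)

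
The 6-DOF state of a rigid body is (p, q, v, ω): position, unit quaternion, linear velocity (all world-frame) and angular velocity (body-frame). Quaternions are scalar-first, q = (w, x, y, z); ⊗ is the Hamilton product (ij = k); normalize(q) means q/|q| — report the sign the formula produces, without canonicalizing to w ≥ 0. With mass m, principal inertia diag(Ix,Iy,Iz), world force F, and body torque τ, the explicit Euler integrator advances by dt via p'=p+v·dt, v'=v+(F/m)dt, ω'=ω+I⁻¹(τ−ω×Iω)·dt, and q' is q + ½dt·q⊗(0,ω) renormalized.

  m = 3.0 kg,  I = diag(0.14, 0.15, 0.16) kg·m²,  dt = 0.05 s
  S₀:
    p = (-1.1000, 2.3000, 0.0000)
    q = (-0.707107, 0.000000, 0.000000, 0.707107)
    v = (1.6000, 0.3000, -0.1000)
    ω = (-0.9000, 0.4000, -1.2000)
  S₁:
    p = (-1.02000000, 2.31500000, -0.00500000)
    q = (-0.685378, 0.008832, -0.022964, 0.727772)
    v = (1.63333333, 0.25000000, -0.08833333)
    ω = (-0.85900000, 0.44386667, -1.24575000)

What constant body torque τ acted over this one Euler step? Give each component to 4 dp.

τ = (0.1100, 0.1100, -0.1500)

ω₁ − ω₀ = (0.04100000, 0.04386667, -0.04575000)
precession coupling = (-0.0048, -0.0216, -0.0036)
I·α + gyro = (0.1100, 0.1100, -0.1500)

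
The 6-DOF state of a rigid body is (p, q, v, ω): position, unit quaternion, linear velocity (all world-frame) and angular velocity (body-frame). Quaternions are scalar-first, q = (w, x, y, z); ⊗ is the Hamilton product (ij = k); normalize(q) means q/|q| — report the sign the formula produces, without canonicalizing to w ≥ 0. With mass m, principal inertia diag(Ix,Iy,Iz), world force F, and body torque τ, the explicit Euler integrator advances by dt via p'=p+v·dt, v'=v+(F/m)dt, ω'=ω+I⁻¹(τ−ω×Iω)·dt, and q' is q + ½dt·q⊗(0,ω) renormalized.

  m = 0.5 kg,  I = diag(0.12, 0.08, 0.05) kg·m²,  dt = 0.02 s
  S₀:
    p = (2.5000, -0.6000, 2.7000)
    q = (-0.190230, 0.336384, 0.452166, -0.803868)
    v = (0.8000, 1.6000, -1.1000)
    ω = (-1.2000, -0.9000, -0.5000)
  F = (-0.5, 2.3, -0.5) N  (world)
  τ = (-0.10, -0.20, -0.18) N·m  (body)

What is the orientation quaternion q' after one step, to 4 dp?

q' = (-0.1861, 0.3291, 0.4651, -0.8004)

Hamilton product q⊗(0,ω) = (0.4086762, -0.7212882, 1.3040406, 0.3349686)
q + ½dt·q⊗(0,ω), renormalized = (-0.1861, 0.3291, 0.4651, -0.8004)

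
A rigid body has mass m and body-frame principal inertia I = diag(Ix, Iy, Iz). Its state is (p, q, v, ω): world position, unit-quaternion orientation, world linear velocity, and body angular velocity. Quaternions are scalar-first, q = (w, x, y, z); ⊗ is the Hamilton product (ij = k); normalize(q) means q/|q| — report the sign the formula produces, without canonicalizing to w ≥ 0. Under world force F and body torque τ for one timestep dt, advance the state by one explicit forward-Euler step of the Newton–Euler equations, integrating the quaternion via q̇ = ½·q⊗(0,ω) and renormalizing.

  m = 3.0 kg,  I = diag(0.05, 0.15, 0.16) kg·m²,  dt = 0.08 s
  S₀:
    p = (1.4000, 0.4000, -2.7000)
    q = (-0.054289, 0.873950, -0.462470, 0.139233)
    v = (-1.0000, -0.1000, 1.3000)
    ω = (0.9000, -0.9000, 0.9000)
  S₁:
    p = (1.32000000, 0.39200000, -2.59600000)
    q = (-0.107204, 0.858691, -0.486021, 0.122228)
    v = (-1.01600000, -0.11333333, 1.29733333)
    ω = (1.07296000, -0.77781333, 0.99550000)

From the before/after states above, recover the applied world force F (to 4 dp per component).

Δv = v₁−v₀ = (-0.01600000, -0.01333333, -0.00266667)
applied force F = (-0.6000, -0.5000, -0.1000)

F = (-0.6000, -0.5000, -0.1000)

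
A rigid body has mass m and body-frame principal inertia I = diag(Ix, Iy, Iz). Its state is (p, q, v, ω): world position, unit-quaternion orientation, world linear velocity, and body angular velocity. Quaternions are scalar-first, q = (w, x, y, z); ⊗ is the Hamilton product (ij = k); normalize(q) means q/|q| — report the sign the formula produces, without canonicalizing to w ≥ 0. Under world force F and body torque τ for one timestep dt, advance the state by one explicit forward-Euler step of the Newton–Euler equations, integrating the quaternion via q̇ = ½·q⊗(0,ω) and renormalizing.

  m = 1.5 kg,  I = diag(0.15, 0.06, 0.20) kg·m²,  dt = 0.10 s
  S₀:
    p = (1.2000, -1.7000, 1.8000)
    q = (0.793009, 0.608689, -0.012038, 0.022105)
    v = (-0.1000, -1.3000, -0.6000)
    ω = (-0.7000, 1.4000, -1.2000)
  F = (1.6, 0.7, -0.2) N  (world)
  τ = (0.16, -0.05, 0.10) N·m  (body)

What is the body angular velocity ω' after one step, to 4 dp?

ω' = (-0.4365, 1.3867, -1.1941)

ω×(Iω) gyroscopic = (-0.2352, -0.0420, 0.0882)
angular accel α = (2.6347, -0.1333, 0.0590)
ω + α·dt = (-0.4365, 1.3867, -1.1941)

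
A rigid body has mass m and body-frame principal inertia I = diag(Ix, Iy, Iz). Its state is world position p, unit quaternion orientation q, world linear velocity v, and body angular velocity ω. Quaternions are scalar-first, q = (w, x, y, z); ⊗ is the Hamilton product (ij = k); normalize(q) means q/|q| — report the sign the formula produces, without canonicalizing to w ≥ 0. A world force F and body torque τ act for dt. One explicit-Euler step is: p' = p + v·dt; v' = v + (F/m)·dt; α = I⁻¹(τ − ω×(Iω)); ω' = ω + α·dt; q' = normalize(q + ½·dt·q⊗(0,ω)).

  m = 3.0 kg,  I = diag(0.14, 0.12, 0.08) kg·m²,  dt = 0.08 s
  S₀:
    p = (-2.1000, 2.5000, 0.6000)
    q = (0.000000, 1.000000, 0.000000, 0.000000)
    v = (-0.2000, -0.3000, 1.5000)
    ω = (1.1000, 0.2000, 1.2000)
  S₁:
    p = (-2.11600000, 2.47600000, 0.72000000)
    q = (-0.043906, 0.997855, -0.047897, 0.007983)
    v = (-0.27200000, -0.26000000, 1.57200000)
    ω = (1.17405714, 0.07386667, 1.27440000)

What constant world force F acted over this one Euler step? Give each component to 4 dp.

F = (-2.7000, 1.5000, 2.7000)

Δv = v₁−v₀ = (-0.07200000, 0.04000000, 0.07200000)
F = m·Δv/dt = (-2.7000, 1.5000, 2.7000)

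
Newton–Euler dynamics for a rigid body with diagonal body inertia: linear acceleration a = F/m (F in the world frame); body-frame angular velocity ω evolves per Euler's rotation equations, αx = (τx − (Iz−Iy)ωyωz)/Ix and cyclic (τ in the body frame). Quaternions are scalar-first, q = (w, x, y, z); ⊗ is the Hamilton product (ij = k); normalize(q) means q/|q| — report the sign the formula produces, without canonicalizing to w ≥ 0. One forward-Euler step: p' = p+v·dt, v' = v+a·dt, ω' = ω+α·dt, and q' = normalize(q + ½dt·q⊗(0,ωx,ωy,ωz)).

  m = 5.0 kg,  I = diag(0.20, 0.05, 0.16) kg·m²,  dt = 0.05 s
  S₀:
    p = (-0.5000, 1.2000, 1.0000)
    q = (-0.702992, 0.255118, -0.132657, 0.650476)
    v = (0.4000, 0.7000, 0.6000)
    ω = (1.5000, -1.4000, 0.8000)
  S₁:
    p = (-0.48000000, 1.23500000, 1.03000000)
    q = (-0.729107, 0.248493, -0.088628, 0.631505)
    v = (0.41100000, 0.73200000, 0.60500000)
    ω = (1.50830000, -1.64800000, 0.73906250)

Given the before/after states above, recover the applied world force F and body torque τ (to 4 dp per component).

ω₁ − ω₀ = (0.00830000, -0.24800000, -0.06093750)
ω₀×(Iω₀) = (-0.1232, 0.0480, 0.3150)
τ = I·(Δω/dt) + ω₀×(Iω₀) = (-0.0900, -0.2000, 0.1200)
Δv = v₁−v₀ = (0.01100000, 0.03200000, 0.00500000)
m·(v₁−v₀)/dt = (1.1000, 3.2000, 0.5000)

F = (1.1000, 3.2000, 0.5000)
τ = (-0.0900, -0.2000, 0.1200)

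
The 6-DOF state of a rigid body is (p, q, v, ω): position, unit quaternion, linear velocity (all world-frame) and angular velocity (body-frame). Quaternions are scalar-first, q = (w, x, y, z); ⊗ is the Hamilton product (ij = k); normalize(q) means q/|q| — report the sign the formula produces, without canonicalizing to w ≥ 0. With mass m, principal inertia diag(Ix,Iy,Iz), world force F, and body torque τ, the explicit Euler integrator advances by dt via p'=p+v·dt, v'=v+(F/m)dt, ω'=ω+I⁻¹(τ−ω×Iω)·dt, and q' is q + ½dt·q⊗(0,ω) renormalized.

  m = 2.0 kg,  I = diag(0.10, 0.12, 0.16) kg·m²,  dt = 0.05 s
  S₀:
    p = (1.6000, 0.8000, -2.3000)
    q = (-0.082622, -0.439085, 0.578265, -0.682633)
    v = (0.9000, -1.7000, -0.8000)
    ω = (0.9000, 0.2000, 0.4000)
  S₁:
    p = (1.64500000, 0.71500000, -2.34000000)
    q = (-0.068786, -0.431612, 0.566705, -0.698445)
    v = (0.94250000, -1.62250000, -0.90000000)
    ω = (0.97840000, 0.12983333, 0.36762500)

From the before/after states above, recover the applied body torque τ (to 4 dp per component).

rate change Δω = (0.07840000, -0.07016667, -0.03237500)
applied torque τ = (0.1600, -0.1900, -0.1000)

τ = (0.1600, -0.1900, -0.1000)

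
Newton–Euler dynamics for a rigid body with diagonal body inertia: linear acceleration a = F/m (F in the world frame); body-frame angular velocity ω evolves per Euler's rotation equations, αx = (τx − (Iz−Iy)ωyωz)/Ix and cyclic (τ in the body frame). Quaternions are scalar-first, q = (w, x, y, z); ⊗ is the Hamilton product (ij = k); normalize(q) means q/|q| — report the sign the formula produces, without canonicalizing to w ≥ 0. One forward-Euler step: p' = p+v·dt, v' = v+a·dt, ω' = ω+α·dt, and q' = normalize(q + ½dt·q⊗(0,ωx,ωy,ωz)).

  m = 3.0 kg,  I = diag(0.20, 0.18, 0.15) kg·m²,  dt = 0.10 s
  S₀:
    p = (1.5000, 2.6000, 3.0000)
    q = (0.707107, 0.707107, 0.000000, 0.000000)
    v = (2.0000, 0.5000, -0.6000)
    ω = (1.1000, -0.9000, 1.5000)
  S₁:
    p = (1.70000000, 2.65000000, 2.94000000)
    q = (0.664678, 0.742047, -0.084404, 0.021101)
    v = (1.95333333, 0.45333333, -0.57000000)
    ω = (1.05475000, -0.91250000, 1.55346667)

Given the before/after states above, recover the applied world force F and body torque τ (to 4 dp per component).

rate change Δω = (-0.04525000, -0.01250000, 0.05346667)
ω₀×(Iω₀) = (0.0405, 0.0825, 0.0198)
τ = I·(Δω/dt) + ω₀×(Iω₀) = (-0.0500, 0.0600, 0.1000)
velocity change Δv = (-0.04666667, -0.04666667, 0.03000000)
applied force F = (-1.4000, -1.4000, 0.9000)

F = (-1.4000, -1.4000, 0.9000)
τ = (-0.0500, 0.0600, 0.1000)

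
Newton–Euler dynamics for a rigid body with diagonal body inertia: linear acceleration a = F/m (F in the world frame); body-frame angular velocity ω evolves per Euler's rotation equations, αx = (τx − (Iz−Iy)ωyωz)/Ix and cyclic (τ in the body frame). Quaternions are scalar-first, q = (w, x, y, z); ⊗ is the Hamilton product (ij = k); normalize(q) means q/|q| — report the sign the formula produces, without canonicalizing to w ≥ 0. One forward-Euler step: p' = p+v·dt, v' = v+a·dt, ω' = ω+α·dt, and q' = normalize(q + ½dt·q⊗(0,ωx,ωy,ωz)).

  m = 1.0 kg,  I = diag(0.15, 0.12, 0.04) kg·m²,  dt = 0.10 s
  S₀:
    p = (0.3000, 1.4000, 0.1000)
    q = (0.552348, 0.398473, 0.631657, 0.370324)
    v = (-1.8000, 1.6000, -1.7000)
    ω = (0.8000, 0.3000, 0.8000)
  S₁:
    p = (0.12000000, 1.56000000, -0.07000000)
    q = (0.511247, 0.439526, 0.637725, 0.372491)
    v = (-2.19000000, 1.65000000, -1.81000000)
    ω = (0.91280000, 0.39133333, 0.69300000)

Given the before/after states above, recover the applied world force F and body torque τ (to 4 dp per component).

F = (-3.9000, 0.5000, -1.1000)
τ = (0.1500, 0.1800, -0.0500)

v₁ − v₀ = (-0.39000000, 0.05000000, -0.11000000)
m·(v₁−v₀)/dt = (-3.9000, 0.5000, -1.1000)
rate change Δω = (0.11280000, 0.09133333, -0.10700000)
I·α + gyro = (0.1500, 0.1800, -0.0500)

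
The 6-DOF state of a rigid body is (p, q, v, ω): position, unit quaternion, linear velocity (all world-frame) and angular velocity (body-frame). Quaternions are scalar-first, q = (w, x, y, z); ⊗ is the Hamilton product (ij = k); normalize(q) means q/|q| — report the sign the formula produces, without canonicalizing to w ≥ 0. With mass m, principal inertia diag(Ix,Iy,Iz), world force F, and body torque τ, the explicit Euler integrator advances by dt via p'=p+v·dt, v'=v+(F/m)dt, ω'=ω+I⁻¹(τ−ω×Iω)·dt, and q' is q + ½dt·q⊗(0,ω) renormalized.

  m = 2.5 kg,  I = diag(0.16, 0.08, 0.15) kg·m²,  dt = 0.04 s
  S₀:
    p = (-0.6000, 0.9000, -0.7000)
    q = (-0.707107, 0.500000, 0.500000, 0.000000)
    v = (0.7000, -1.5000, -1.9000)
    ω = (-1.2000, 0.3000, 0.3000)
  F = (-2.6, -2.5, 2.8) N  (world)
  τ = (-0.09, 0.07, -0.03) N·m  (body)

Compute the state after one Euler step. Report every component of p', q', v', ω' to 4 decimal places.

a = F/m = (-1.0400, -1.0000, 1.1200)
p + v·dt = (-0.5720, 0.8400, -0.7760)
v' = v + a·dt = (0.6584, -1.5400, -1.8552)
ω×(Iω) gyroscopic = (0.0063, -0.0036, 0.0288)
(τ − ω×Iω)/I = (-0.6019, 0.9200, -0.3920)
ω + α·dt = (-1.2241, 0.3368, 0.2843)
q⊗(0,ω) = (0.4500000, 0.9985284, -0.3621321, 0.5378679)
updated quaternion q' = (-0.6979, 0.5198, 0.4926, 0.0108)

p' = (-0.5720, 0.8400, -0.7760)
q' = (-0.6979, 0.5198, 0.4926, 0.0108)
v' = (0.6584, -1.5400, -1.8552)
ω' = (-1.2241, 0.3368, 0.2843)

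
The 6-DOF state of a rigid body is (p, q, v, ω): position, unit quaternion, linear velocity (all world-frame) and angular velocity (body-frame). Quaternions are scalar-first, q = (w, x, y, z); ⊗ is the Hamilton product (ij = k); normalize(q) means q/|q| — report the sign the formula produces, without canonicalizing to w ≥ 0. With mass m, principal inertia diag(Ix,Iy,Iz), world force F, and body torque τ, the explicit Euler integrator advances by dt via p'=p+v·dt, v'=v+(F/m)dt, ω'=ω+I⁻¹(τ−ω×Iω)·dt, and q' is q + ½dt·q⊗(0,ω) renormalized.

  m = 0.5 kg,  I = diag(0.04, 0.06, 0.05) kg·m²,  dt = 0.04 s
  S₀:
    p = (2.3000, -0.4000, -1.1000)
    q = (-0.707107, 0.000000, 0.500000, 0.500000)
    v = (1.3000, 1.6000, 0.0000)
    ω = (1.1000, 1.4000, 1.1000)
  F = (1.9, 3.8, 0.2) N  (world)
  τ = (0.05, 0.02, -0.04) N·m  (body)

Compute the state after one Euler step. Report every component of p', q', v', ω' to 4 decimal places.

p' = (2.3520, -0.3360, -1.1000)
q' = (-0.7315, -0.0185, 0.4908, 0.4730)
v' = (1.4520, 1.9040, 0.0160)
ω' = (1.1654, 1.4214, 1.0434)

precession coupling ω×(Iω) = (-0.0154, -0.0121, 0.0308)
α = I⁻¹(τ − ω×Iω) = (1.6350, 0.5350, -1.4160)
ω' = ω + α·dt = (1.1654, 1.4214, 1.0434)
2q̇ = q⊗(0,ω) = (-1.2500000, -0.9278177, -0.4399498, -1.3278177)
q + ½dt·q⊗(0,ω), renormalized = (-0.7315, -0.0185, 0.4908, 0.4730)
a = F/m = (3.8000, 7.6000, 0.4000)
new position p' = (2.3520, -0.3360, -1.1000)
v' = v + a·dt = (1.4520, 1.9040, 0.0160)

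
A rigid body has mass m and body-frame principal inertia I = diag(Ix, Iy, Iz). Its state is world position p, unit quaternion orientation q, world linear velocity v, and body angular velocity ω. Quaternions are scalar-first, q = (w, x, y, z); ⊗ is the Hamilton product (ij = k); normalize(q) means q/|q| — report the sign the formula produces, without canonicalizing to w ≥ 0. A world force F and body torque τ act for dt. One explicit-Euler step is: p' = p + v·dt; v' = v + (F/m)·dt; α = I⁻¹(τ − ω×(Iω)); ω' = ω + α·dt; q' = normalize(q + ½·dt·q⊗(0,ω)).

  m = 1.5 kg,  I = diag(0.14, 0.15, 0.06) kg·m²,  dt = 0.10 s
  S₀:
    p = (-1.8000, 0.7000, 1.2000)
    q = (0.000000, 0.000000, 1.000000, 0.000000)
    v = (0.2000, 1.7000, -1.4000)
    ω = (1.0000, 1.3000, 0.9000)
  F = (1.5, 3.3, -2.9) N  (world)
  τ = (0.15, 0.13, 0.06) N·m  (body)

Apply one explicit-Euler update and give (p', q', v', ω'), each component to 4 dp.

linear accel F/m = (1.0000, 2.2000, -1.9333)
p + v·dt = (-1.7800, 0.8700, 1.0600)
v' = v + a·dt = (0.3000, 1.9200, -1.5933)
precession coupling ω×(Iω) = (-0.1053, 0.0720, 0.0130)
α = I⁻¹(τ − ω×Iω) = (1.8236, 0.3867, 0.7833)
new body rate ω' = (1.1824, 1.3387, 0.9783)
2q̇ = q⊗(0,ω) = (-1.3000000, 0.9000000, 0.0000000, -1.0000000)
q + ½dt·q⊗(0,ω), renormalized = (-0.0647, 0.0448, 0.9957, -0.0498)

p' = (-1.7800, 0.8700, 1.0600)
q' = (-0.0647, 0.0448, 0.9957, -0.0498)
v' = (0.3000, 1.9200, -1.5933)
ω' = (1.1824, 1.3387, 0.9783)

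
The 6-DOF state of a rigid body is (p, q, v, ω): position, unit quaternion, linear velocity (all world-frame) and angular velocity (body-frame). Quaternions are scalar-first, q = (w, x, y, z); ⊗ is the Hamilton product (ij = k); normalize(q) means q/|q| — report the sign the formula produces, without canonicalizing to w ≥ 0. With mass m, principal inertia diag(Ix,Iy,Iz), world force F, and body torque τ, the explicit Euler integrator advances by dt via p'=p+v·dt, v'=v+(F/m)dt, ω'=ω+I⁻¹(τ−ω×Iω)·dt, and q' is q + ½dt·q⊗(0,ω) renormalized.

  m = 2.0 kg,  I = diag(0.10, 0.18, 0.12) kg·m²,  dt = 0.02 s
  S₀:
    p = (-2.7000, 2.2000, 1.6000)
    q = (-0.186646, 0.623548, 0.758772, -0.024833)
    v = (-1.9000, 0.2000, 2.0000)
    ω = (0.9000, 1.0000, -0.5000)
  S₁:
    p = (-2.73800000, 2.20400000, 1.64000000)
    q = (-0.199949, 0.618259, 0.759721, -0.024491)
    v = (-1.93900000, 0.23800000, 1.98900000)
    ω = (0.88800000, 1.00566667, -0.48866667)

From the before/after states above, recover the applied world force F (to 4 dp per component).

F = (-3.9000, 3.8000, -1.1000)

Δv = v₁−v₀ = (-0.03900000, 0.03800000, -0.01100000)
applied force F = (-3.9000, 3.8000, -1.1000)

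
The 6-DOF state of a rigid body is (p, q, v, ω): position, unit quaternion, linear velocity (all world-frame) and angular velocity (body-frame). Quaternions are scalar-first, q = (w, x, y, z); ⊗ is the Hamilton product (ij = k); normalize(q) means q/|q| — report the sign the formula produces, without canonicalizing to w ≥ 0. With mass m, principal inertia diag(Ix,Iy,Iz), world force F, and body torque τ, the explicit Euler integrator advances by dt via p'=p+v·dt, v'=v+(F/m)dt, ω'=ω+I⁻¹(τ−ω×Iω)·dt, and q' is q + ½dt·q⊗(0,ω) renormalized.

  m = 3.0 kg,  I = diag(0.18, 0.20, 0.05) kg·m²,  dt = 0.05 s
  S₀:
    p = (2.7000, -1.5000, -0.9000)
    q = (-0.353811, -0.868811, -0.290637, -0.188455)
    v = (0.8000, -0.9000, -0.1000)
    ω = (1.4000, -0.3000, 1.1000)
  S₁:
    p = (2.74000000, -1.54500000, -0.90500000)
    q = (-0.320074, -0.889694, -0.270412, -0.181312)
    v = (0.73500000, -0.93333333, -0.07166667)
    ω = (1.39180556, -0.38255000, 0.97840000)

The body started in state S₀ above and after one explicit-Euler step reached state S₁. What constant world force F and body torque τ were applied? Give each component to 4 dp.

Δv = v₁−v₀ = (-0.06500000, -0.03333333, 0.02833333)
F = m·Δv/dt = (-3.9000, -2.0000, 1.7000)
ω₁ − ω₀ = (-0.00819444, -0.08255000, -0.12160000)
ω₀×(Iω₀) = (0.0495, 0.2002, -0.0084)
I·α + gyro = (0.0200, -0.1300, -0.1300)

F = (-3.9000, -2.0000, 1.7000)
τ = (0.0200, -0.1300, -0.1300)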